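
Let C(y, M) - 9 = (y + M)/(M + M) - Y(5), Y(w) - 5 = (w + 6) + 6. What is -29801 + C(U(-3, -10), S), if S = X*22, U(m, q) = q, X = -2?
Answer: -1311789/44 ≈ -29813.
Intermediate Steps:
Y(w) = 17 + w (Y(w) = 5 + ((w + 6) + 6) = 5 + ((6 + w) + 6) = 5 + (12 + w) = 17 + w)
S = -44 (S = -2*22 = -44)
C(y, M) = -13 + (M + y)/(2*M) (C(y, M) = 9 + ((y + M)/(M + M) - (17 + 5)) = 9 + ((M + y)/((2*M)) - 1*22) = 9 + ((M + y)*(1/(2*M)) - 22) = 9 + ((M + y)/(2*M) - 22) = 9 + (-22 + (M + y)/(2*M)) = -13 + (M + y)/(2*M))
-29801 + C(U(-3, -10), S) = -29801 + (½)*(-10 - 25*(-44))/(-44) = -29801 + (½)*(-1/44)*(-10 + 1100) = -29801 + (½)*(-1/44)*1090 = -29801 - 545/44 = -1311789/44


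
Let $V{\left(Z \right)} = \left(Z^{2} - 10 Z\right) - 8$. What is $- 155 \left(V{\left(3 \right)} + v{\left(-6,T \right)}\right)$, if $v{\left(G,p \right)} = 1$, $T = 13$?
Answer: $4340$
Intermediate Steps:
$V{\left(Z \right)} = -8 + Z^{2} - 10 Z$
$- 155 \left(V{\left(3 \right)} + v{\left(-6,T \right)}\right) = - 155 \left(\left(-8 + 3^{2} - 30\right) + 1\right) = - 155 \left(\left(-8 + 9 - 30\right) + 1\right) = - 155 \left(-29 + 1\right) = \left(-155\right) \left(-28\right) = 4340$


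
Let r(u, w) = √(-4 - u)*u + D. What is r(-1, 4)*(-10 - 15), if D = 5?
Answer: -125 + 25*I*√3 ≈ -125.0 + 43.301*I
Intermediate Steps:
r(u, w) = 5 + u*√(-4 - u) (r(u, w) = √(-4 - u)*u + 5 = u*√(-4 - u) + 5 = 5 + u*√(-4 - u))
r(-1, 4)*(-10 - 15) = (5 - √(-4 - 1*(-1)))*(-10 - 15) = (5 - √(-4 + 1))*(-25) = (5 - √(-3))*(-25) = (5 - I*√3)*(-25) = -125 + 25*I*√3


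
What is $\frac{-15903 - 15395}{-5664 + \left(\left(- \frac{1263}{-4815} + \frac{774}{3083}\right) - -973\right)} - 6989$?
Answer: $- \frac{81028290165529}{11604768176} \approx -6982.3$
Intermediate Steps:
$\frac{-15903 - 15395}{-5664 + \left(\left(- \frac{1263}{-4815} + \frac{774}{3083}\right) - -973\right)} - 6989 = - \frac{31298}{-5664 + \left(\left(\left(-1263\right) \left(- \frac{1}{4815}\right) + 774 \cdot \frac{1}{3083}\right) + 973\right)} - 6989 = - \frac{31298}{-5664 + \left(\left(\frac{421}{1605} + \frac{774}{3083}\right) + 973\right)} - 6989 = - \frac{31298}{-5664 + \left(\frac{2540213}{4948215} + 973\right)} - 6989 = - \frac{31298}{-5664 + \frac{4817153408}{4948215}} - 6989 = - \frac{31298}{- \frac{23209536352}{4948215}} - 6989 = \left(-31298\right) \left(- \frac{4948215}{23209536352}\right) - 6989 = \frac{77434616535}{11604768176} - 6989 = - \frac{81028290165529}{11604768176}$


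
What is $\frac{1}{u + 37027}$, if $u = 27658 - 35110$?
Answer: $\frac{1}{29575} \approx 3.3812 \cdot 10^{-5}$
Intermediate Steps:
$u = -7452$ ($u = 27658 - 35110 = -7452$)
$\frac{1}{u + 37027} = \frac{1}{-7452 + 37027} = \frac{1}{29575}$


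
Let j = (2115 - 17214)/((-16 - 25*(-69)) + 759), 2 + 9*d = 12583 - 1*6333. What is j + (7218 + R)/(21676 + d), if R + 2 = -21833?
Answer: -210286542/31055461 ≈ -6.7713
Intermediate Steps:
R = -21835 (R = -2 - 21833 = -21835)
d = 6248/9 (d = -2/9 + (12583 - 1*6333)/9 = -2/9 + (12583 - 6333)/9 = -2/9 + (⅑)*6250 = -2/9 + 6250/9 = 6248/9 ≈ 694.22)
j = -15099/2468 (j = -15099/((-16 + 1725) + 759) = -15099/(1709 + 759) = -15099/2468 ≈ -6.1179)
j + (7218 + R)/(21676 + d) = -15099/2468 + (7218 - 21835)/(21676 + 6248/9) = -15099/2468 - 14617/201332/9 = -15099/2468 - 14617*9/201332 = -15099/2468 - 131553/201332 = -210286542/31055461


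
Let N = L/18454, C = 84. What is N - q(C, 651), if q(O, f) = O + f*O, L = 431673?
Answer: -1010256999/18454 ≈ -54745.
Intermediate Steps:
q(O, f) = O + O*f
N = 431673/18454 ≈ 23.392
N - q(C, 651) = 431673/18454 - 84*(1 + 651) = 431673/18454 - 84*652 = 431673/18454 - 1*54768 = 431673/18454 - 54768 = -1010256999/18454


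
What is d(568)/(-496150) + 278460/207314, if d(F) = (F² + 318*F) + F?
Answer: 8427454694/25714710275 ≈ 0.32773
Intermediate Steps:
d(F) = F² + 319*F
d(568)/(-496150) + 278460/207314 = (568*(319 + 568))/(-496150) + 278460/207314 = (568*887)*(-1/496150) + 278460*(1/207314) = 503816*(-1/496150) + 139230/103657 = -251908/248075 + 139230/103657 = 8427454694/25714710275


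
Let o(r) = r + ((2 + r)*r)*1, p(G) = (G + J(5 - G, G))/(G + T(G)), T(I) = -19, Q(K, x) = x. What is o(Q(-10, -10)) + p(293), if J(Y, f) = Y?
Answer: 19185/274 ≈ 70.018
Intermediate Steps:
p(G) = 5/(-19 + G) (p(G) = (G + (5 - G))/(G - 19) = 5/(-19 + G))
o(r) = r + r*(2 + r) (o(r) = r + (r*(2 + r))*1 = r + r*(2 + r))
o(Q(-10, -10)) + p(293) = -10*(3 - 10) + 5/(-19 + 293) = -10*(-7) + 5/274 = 70 + 5*(1/274) = 70 + 5/274 = 19185/274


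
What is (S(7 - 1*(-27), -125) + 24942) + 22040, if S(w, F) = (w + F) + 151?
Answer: 47042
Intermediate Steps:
S(w, F) = 151 + F + w (S(w, F) = (F + w) + 151 = 151 + F + w)
(S(7 - 1*(-27), -125) + 24942) + 22040 = ((151 - 125 + (7 - 1*(-27))) + 24942) + 22040 = ((151 - 125 + (7 + 27)) + 24942) + 22040 = ((151 - 125 + 34) + 24942) + 22040 = (60 + 24942) + 22040 = 25002 + 22040 = 47042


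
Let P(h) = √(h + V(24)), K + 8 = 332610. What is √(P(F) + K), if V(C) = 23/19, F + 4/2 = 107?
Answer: √(120069322 + 19*√38342)/19 ≈ 576.73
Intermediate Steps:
F = 105 (F = -2 + 107 = 105)
V(C) = 23/19 (V(C) = 23*(1/19) = 23/19)
K = 332602 (K = -8 + 332610 = 332602)
P(h) = √(23/19 + h) (P(h) = √(h + 23/19) = √(23/19 + h))
√(P(F) + K) = √(√(437 + 361*105)/19 + 332602) = √(√(437 + 37905)/19 + 332602) = √(√38342/19 + 332602) = √(332602 + √38342/19)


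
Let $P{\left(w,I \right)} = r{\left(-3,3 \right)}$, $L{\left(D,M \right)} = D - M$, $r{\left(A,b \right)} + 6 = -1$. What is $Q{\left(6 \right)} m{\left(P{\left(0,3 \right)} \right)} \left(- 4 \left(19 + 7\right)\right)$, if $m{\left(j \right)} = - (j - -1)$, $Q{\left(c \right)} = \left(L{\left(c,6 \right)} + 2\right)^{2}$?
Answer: $-2496$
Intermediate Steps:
$r{\left(A,b \right)} = -7$ ($r{\left(A,b \right)} = -6 - 1 = -7$)
$P{\left(w,I \right)} = -7$
$Q{\left(c \right)} = \left(-4 + c\right)^{2}$ ($Q{\left(c \right)} = \left(\left(c - 6\right) + 2\right)^{2} = \left(\left(-6 + c\right) + 2\right)^{2} = \left(-4 + c\right)^{2}$)
$m{\left(j \right)} = -1 - j$ ($m{\left(j \right)} = - (j + 1) = - (1 + j) = -1 - j$)
$Q{\left(6 \right)} m{\left(P{\left(0,3 \right)} \right)} \left(- 4 \left(19 + 7\right)\right) = \left(-4 + 6\right)^{2} \left(-1 - -7\right) \left(- 4 \left(19 + 7\right)\right) = 2^{2} \left(-1 + 7\right) \left(\left(-4\right) 26\right) = 4 \cdot 6 \left(-104\right) = 24 \left(-104\right) = -2496$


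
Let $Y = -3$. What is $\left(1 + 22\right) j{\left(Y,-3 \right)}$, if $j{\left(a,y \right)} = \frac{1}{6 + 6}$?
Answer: $\frac{23}{12} \approx 1.9167$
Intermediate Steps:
$j{\left(a,y \right)} = \frac{1}{12}$
$\left(1 + 22\right) j{\left(Y,-3 \right)} = \left(1 + 22\right) \frac{1}{12} = 23 \cdot \frac{1}{12} = \frac{23}{12}$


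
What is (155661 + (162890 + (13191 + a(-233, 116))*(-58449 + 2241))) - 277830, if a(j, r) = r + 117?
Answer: -754495471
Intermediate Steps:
a(j, r) = 117 + r
(155661 + (162890 + (13191 + a(-233, 116))*(-58449 + 2241))) - 277830 = (155661 + (162890 + (13191 + (117 + 116))*(-58449 + 2241))) - 277830 = (155661 + (162890 + (13191 + 233)*(-56208))) - 277830 = (155661 + (162890 + 13424*(-56208))) - 277830 = (155661 + (162890 - 754536192)) - 277830 = (155661 - 754373302) - 277830 = -754217641 - 277830 = -754495471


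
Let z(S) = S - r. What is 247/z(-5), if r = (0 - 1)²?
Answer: -247/6 ≈ -41.167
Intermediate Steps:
r = 1 (r = (-1)² = 1)
z(S) = -1 + S (z(S) = S - 1*1 = S - 1 = -1 + S)
247/z(-5) = 247/(-1 - 5) = 247/(-6) = 247*(-⅙) = -247/6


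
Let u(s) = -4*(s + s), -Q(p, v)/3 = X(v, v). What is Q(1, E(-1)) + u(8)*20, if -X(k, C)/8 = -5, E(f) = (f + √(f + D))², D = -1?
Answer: -1400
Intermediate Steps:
E(f) = (f + √(-1 + f))² (E(f) = (f + √(f - 1))² = (f + √(-1 + f))²)
X(k, C) = 40 (X(k, C) = -8*(-5) = 40)
Q(p, v) = -120 (Q(p, v) = -3*40 = -120)
u(s) = -8*s
Q(1, E(-1)) + u(8)*20 = -120 - 8*8*20 = -120 - 64*20 = -120 - 1280 = -1400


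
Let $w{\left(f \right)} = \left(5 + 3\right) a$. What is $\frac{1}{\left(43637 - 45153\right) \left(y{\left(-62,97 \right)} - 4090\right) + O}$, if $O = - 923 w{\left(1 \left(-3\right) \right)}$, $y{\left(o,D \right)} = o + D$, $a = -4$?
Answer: $\frac{1}{6176916} \approx 1.6189 \cdot 10^{-7}$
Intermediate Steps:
$y{\left(o,D \right)} = D + o$
$w{\left(f \right)} = -32$ ($w{\left(f \right)} = \left(5 + 3\right) \left(-4\right) = 8 \left(-4\right) = -32$)
$O = 29536$ ($O = \left(-923\right) \left(-32\right) = 29536$)
$\frac{1}{\left(43637 - 45153\right) \left(y{\left(-62,97 \right)} - 4090\right) + O} = \frac{1}{\left(43637 - 45153\right) \left(\left(97 - 62\right) - 4090\right) + 29536} = \frac{1}{- 1516 \left(35 - 4090\right) + 29536} = \frac{1}{\left(-1516\right) \left(-4055\right) + 29536} = \frac{1}{6147380 + 29536} = \frac{1}{6176916}$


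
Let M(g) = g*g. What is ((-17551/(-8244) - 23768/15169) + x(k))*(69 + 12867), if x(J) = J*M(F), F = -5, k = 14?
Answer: 613744884578/135339 ≈ 4.5349e+6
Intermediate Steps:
M(g) = g**2
x(J) = 25*J (x(J) = J*(-5)**2 = J*25 = 25*J)
((-17551/(-8244) - 23768/15169) + x(k))*(69 + 12867) = ((-17551/(-8244) - 23768/15169) + 25*14)*(69 + 12867) = ((-17551*(-1/8244) - 23768*1/15169) + 350)*12936 = ((17551/8244 - 23768/15169) + 350)*12936 = (70287727/125053236 + 350)*12936 = (43838920327/125053236)*12936 = 613744884578/135339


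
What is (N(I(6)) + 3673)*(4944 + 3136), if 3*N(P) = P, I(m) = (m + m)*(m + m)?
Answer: 30065680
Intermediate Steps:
I(m) = 4*m**2 (I(m) = (2*m)*(2*m) = 4*m**2)
N(P) = P/3
(N(I(6)) + 3673)*(4944 + 3136) = ((4*6**2)/3 + 3673)*(4944 + 3136) = ((4*36)/3 + 3673)*8080 = ((1/3)*144 + 3673)*8080 = (48 + 3673)*8080 = 3721*8080 = 30065680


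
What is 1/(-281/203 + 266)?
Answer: 203/53717 ≈ 0.0037791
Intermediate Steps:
1/(-281/203 + 266) = 1/(53717/203) = 203/53717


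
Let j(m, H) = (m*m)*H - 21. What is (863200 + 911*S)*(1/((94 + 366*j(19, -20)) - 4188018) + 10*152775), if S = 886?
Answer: 8725013167649262327/3419065 ≈ 2.5519e+12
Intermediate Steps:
j(m, H) = -21 + H*m² (j(m, H) = m²*H - 21 = H*m² - 21 = -21 + H*m²)
(863200 + 911*S)*(1/((94 + 366*j(19, -20)) - 4188018) + 10*152775) = (863200 + 911*886)*(1/((94 + 366*(-21 - 20*19²)) - 4188018) + 10*152775) = (863200 + 807146)*(1/((94 + 366*(-21 - 20*361)) - 4188018) + 1527750) = 1670346*(1/((94 + 366*(-21 - 7220)) - 4188018) + 1527750) = 1670346*(1/((94 + 366*(-7241)) - 4188018) + 1527750) = 1670346*(1/((94 - 2650206) - 4188018) + 1527750) = 1670346*(1/(-2650112 - 4188018) + 1527750) = 1670346*(1/(-6838130) + 1527750) = 1670346*(-1/6838130 + 1527750) = 1670346*(10446953107499/6838130) = 8725013167649262327/3419065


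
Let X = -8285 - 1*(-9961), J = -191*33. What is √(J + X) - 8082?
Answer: -8082 + I*√4627 ≈ -8082.0 + 68.022*I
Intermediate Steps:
J = -6303
X = 1676 (X = -8285 + 9961 = 1676)
√(J + X) - 8082 = √(-6303 + 1676) - 8082 = √(-4627) - 8082 = I*√4627 - 8082 = -8082 + I*√4627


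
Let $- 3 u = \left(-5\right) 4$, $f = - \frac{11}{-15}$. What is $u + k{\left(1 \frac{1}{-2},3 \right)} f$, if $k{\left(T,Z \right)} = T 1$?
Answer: $\frac{63}{10} \approx 6.3$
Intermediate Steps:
$k{\left(T,Z \right)} = T$
$f = \frac{11}{15}$ ($f = \left(-11\right) \left(- \frac{1}{15}\right) = \frac{11}{15} \approx 0.73333$)
$u = \frac{20}{3}$ ($u = - \frac{\left(-5\right) 4}{3} = \left(- \frac{1}{3}\right) \left(-20\right) = \frac{20}{3} \approx 6.6667$)
$u + k{\left(1 \frac{1}{-2},3 \right)} f = \frac{20}{3} + 1 \frac{1}{-2} \cdot \frac{11}{15} = \frac{20}{3} + 1 \left(- \frac{1}{2}\right) \frac{11}{15} = \frac{20}{3} - \frac{11}{30} = \frac{63}{10}$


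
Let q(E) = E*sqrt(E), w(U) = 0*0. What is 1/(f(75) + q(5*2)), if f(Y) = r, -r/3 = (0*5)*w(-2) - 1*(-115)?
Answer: -69/23605 - 2*sqrt(10)/23605 ≈ -0.0031910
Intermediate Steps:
w(U) = 0
r = -345 (r = -3*((0*5)*0 - 1*(-115)) = -3*(0*0 + 115) = -3*(0 + 115) = -3*115 = -345)
q(E) = E**(3/2)
f(Y) = -345
1/(f(75) + q(5*2)) = 1/(-345 + (5*2)**(3/2)) = 1/(-345 + 10**(3/2)) = 1/(-345 + 10*sqrt(10))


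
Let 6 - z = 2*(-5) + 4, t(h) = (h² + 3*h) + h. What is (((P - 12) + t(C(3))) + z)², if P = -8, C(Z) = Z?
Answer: 169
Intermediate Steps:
t(h) = h² + 4*h
z = 12 (z = 6 - (2*(-5) + 4) = 6 - (-10 + 4) = 6 - 1*(-6) = 6 + 6 = 12)
(((P - 12) + t(C(3))) + z)² = (((-8 - 12) + 3*(4 + 3)) + 12)² = ((-20 + 3*7) + 12)² = ((-20 + 21) + 12)² = (1 + 12)² = 13² = 169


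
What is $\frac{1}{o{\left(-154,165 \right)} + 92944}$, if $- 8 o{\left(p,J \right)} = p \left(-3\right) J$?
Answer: $\frac{4}{333661} \approx 1.1988 \cdot 10^{-5}$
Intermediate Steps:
$o{\left(p,J \right)} = \frac{3 J p}{8}$ ($o{\left(p,J \right)} = - \frac{p \left(-3\right) J}{8} = - \frac{- 3 p J}{8} = - \frac{\left(-3\right) J p}{8} = \frac{3 J p}{8}$)
$\frac{1}{o{\left(-154,165 \right)} + 92944} = \frac{1}{\frac{3}{8} \cdot 165 \left(-154\right) + 92944} = \frac{1}{- \frac{38115}{4} + 92944} = \frac{1}{\frac{333661}{4}} = \frac{4}{333661}$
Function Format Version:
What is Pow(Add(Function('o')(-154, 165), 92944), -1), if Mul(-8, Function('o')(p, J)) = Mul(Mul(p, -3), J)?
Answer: Rational(4, 333661) ≈ 1.1988e-5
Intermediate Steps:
Function('o')(p, J) = Mul(Rational(3, 8), J, p) (Function('o')(p, J) = Mul(Rational(-1, 8), Mul(Mul(p, -3), J)) = Mul(Rational(-1, 8), Mul(Mul(-3, p), J)) = Mul(Rational(-1, 8), Mul(-3, J, p)) = Mul(Rational(3, 8), J, p))
Pow(Add(Function('o')(-154, 165), 92944), -1) = Pow(Add(Mul(Rational(3, 8), 165, -154), 92944), -1) = Pow(Add(Rational(-38115, 4), 92944), -1) = Pow(Rational(333661, 4), -1) = Rational(4, 333661)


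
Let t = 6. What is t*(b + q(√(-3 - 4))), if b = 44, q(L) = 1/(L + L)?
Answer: 264 - 3*I*√7/7 ≈ 264.0 - 1.1339*I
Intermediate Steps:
q(L) = 1/(2*L)
t*(b + q(√(-3 - 4))) = 6*(44 + 1/(2*(√(-3 - 4)))) = 6*(44 + 1/(2*(√(-7)))) = 6*(44 + 1/(2*((I*√7)))) = 6*(44 + (-I*√7/7)/2) = 6*(44 - I*√7/14) = 264 - 3*I*√7/7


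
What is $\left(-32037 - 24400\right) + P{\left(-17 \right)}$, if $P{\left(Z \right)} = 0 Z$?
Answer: $-56437$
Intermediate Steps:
$P{\left(Z \right)} = 0$
$\left(-32037 - 24400\right) + P{\left(-17 \right)} = \left(-32037 - 24400\right) + 0 = -56437 + 0 = -56437$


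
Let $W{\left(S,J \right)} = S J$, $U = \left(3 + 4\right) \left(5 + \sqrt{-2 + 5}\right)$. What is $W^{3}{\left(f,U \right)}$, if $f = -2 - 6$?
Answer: $-29854720 - 13698048 \sqrt{3} \approx -5.358 \cdot 10^{7}$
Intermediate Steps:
$f = -8$ ($f = -2 - 6 = -8$)
$U = 35 + 7 \sqrt{3}$ ($U = 7 \left(5 + \sqrt{3}\right) = 35 + 7 \sqrt{3} \approx 47.124$)
$W{\left(S,J \right)} = J S$
$W^{3}{\left(f,U \right)} = \left(\left(35 + 7 \sqrt{3}\right) \left(-8\right)\right)^{3} = \left(-280 - 56 \sqrt{3}\right)^{3}$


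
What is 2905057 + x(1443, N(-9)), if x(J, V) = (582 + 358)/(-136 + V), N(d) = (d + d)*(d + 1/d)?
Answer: 20335634/7 ≈ 2.9051e+6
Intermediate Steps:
N(d) = 2*d*(d + 1/d) (N(d) = (2*d)*(d + 1/d) = 2*d*(d + 1/d))
x(J, V) = 940/(-136 + V)
2905057 + x(1443, N(-9)) = 2905057 + 940/(-136 + (2 + 2*(-9)**2)) = 2905057 + 940/(-136 + (2 + 2*81)) = 2905057 + 940/(-136 + (2 + 162)) = 2905057 + 940/(-136 + 164) = 2905057 + 940/28 = 2905057 + 940*(1/28) = 2905057 + 235/7 = 20335634/7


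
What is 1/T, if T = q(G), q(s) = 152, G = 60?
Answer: 1/152 ≈ 0.0065789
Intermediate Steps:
T = 152
1/T = 1/152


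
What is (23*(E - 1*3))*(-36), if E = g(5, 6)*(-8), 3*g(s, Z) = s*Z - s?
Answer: 57684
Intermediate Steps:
g(s, Z) = -s/3 + Z*s/3 (g(s, Z) = (s*Z - s)/3 = (Z*s - s)/3 = (-s + Z*s)/3 = -s/3 + Z*s/3)
E = -200/3 (E = ((1/3)*5*(-1 + 6))*(-8) = ((1/3)*5*5)*(-8) = (25/3)*(-8) = -200/3 ≈ -66.667)
(23*(E - 1*3))*(-36) = (23*(-200/3 - 1*3))*(-36) = (23*(-200/3 - 3))*(-36) = (23*(-209/3))*(-36) = -4807/3*(-36) = 57684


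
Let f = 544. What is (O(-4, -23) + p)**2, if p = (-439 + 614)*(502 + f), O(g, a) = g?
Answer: 33505838116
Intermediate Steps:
p = 183050 (p = (-439 + 614)*(502 + 544) = 175*1046 = 183050)
(O(-4, -23) + p)**2 = (-4 + 183050)**2 = 183046**2 = 33505838116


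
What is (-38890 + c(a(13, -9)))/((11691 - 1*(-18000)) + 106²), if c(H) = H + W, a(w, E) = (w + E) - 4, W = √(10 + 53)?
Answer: -38890/40927 + 3*√7/40927 ≈ -0.95003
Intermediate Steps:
W = 3*√7 (W = √63 = 3*√7 ≈ 7.9373)
a(w, E) = -4 + E + w (a(w, E) = (E + w) - 4 = -4 + E + w)
c(H) = H + 3*√7
(-38890 + c(a(13, -9)))/((11691 - 1*(-18000)) + 106²) = (-38890 + ((-4 - 9 + 13) + 3*√7))/((11691 - 1*(-18000)) + 106²) = (-38890 + (0 + 3*√7))/((11691 + 18000) + 11236) = (-38890 + 3*√7)/(29691 + 11236) = (-38890 + 3*√7)/40927 = (-38890 + 3*√7)*(1/40927) = -38890/40927 + 3*√7/40927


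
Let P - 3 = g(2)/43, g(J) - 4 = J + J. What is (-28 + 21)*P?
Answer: -959/43 ≈ -22.302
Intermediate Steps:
g(J) = 4 + 2*J (g(J) = 4 + (J + J) = 4 + 2*J)
P = 137/43 (P = 3 + (4 + 2*2)/43 = 3 + (4 + 4)*(1/43) = 3 + 8*(1/43) = 3 + 8/43 = 137/43 ≈ 3.1860)
(-28 + 21)*P = (-28 + 21)*(137/43) = -7*137/43 = -959/43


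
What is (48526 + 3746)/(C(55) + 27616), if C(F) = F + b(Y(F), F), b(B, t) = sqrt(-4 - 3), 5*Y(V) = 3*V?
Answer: 25828902/13672933 - 6534*I*sqrt(7)/95710531 ≈ 1.8891 - 0.00018062*I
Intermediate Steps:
Y(V) = 3*V/5 (Y(V) = (3*V)/5 = 3*V/5)
b(B, t) = I*sqrt(7) (b(B, t) = sqrt(-7) = I*sqrt(7))
C(F) = F + I*sqrt(7)
(48526 + 3746)/(C(55) + 27616) = (48526 + 3746)/((55 + I*sqrt(7)) + 27616) = 52272/(27671 + I*sqrt(7))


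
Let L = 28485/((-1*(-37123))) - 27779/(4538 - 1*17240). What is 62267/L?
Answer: 29361153656382/1393056287 ≈ 21077.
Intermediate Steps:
L = 1393056287/471536346 (L = 28485/37123 - 27779/(4538 - 17240) = 28485*(1/37123) - 27779/(-12702) = 28485/37123 - 27779*(-1/12702) = 28485/37123 + 27779/12702 = 1393056287/471536346 ≈ 2.9543)
62267/L = 62267/(1393056287/471536346) = 62267*(471536346/1393056287) = 29361153656382/1393056287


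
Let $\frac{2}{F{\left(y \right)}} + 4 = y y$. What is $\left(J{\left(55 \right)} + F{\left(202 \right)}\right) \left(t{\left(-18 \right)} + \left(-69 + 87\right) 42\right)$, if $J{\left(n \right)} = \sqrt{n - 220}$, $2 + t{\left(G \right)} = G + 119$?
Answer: $\frac{57}{1360} + 855 i \sqrt{165} \approx 0.041912 + 10983.0 i$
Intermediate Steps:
$t{\left(G \right)} = 117 + G$ ($t{\left(G \right)} = -2 + \left(G + 119\right) = -2 + \left(119 + G\right) = 117 + G$)
$F{\left(y \right)} = \frac{2}{-4 + y^{2}}$ ($F{\left(y \right)} = \frac{2}{-4 + y y} = \frac{2}{-4 + y^{2}}$)
$J{\left(n \right)} = \sqrt{-220 + n}$
$\left(J{\left(55 \right)} + F{\left(202 \right)}\right) \left(t{\left(-18 \right)} + \left(-69 + 87\right) 42\right) = \left(\sqrt{-220 + 55} + \frac{2}{-4 + 202^{2}}\right) \left(\left(117 - 18\right) + \left(-69 + 87\right) 42\right) = \left(\sqrt{-165} + \frac{2}{-4 + 40804}\right) \left(99 + 18 \cdot 42\right) = \left(i \sqrt{165} + \frac{2}{40800}\right) \left(99 + 756\right) = \left(i \sqrt{165} + 2 \cdot \frac{1}{40800}\right) 855 = \left(i \sqrt{165} + \frac{1}{20400}\right) 855 = \left(\frac{1}{20400} + i \sqrt{165}\right) 855 = \frac{57}{1360} + 855 i \sqrt{165}$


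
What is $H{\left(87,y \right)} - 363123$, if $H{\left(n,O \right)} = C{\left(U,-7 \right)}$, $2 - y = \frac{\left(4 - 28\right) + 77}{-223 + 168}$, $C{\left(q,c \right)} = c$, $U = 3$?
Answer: $-363130$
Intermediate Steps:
$y = \frac{163}{55}$ ($y = 2 - \frac{\left(4 - 28\right) + 77}{-223 + 168} = 2 - \frac{-24 + 77}{-55} = 2 - 53 \left(- \frac{1}{55}\right) = 2 - - \frac{53}{55} = 2 + \frac{53}{55} = \frac{163}{55} \approx 2.9636$)
$H{\left(n,O \right)} = -7$
$H{\left(87,y \right)} - 363123 = -7 - 363123 = -363130$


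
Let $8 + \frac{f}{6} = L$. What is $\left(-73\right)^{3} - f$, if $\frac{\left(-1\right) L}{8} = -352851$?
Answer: $-17325817$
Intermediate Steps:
$L = 2822808$ ($L = \left(-8\right) \left(-352851\right) = 2822808$)
$f = 16936800$ ($f = -48 + 6 \cdot 2822808 = -48 + 16936848 = 16936800$)
$\left(-73\right)^{3} - f = \left(-73\right)^{3} - 16936800 = -389017 - 16936800 = -17325817$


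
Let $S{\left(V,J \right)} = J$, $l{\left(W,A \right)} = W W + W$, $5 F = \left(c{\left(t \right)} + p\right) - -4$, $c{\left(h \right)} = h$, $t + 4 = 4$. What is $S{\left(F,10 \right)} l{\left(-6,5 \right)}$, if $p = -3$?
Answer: $300$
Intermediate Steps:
$t = 0$ ($t = -4 + 4 = 0$)
$F = \frac{1}{5}$ ($F = \frac{\left(0 - 3\right) - -4}{5} = \frac{-3 + 4}{5} = \frac{1}{5} \cdot 1 = \frac{1}{5} \approx 0.2$)
$l{\left(W,A \right)} = W + W^{2}$ ($l{\left(W,A \right)} = W^{2} + W = W + W^{2}$)
$S{\left(F,10 \right)} l{\left(-6,5 \right)} = 10 \left(- 6 \left(1 - 6\right)\right) = 10 \left(\left(-6\right) \left(-5\right)\right) = 10 \cdot 30 = 300$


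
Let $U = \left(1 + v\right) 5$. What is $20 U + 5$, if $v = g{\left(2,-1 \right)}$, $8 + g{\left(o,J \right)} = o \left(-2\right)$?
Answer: $-1095$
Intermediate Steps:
$g{\left(o,J \right)} = -8 - 2 o$ ($g{\left(o,J \right)} = -8 + o \left(-2\right) = -8 - 2 o$)
$v = -12$ ($v = -8 - 4 = -12$)
$U = -55$ ($U = \left(1 - 12\right) 5 = \left(-11\right) 5 = -55$)
$20 U + 5 = 20 \left(-55\right) + 5 = -1100 + 5 = -1095$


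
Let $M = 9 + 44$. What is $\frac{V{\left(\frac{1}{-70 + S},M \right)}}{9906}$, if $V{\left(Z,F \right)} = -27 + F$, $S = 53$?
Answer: $\frac{1}{381} \approx 0.0026247$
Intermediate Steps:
$M = 53$
$\frac{V{\left(\frac{1}{-70 + S},M \right)}}{9906} = \frac{-27 + 53}{9906} = 26 \cdot \frac{1}{9906} = \frac{1}{381}$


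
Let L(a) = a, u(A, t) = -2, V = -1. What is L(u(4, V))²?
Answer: 4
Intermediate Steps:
L(u(4, V))² = (-2)² = 4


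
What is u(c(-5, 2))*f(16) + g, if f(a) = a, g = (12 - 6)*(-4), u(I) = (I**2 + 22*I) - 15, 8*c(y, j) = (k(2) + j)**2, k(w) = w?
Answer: 504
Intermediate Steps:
c(y, j) = (2 + j)**2/8
u(I) = -15 + I**2 + 22*I
g = -24 (g = 6*(-4) = -24)
u(c(-5, 2))*f(16) + g = (-15 + ((2 + 2)**2/8)**2 + 22*((2 + 2)**2/8))*16 - 24 = (-15 + ((1/8)*4**2)**2 + 22*((1/8)*4**2))*16 - 24 = (-15 + ((1/8)*16)**2 + 22*((1/8)*16))*16 - 24 = (-15 + 2**2 + 22*2)*16 - 24 = (-15 + 4 + 44)*16 - 24 = 33*16 - 24 = 528 - 24 = 504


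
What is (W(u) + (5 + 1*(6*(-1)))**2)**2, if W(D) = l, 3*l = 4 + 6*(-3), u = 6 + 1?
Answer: 121/9 ≈ 13.444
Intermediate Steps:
u = 7
l = -14/3 (l = (4 + 6*(-3))/3 = (4 - 18)/3 = (1/3)*(-14) = -14/3 ≈ -4.6667)
W(D) = -14/3
(W(u) + (5 + 1*(6*(-1)))**2)**2 = (-14/3 + (5 + 1*(6*(-1)))**2)**2 = (-14/3 + (5 + 1*(-6))**2)**2 = (-14/3 + (5 - 6)**2)**2 = (-14/3 + (-1)**2)**2 = (-14/3 + 1)**2 = (-11/3)**2 = 121/9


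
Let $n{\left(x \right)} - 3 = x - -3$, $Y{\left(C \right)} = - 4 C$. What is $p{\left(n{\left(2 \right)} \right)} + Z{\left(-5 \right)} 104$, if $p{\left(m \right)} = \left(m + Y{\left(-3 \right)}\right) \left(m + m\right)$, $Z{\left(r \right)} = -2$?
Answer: $112$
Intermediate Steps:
$n{\left(x \right)} = 6 + x$ ($n{\left(x \right)} = 3 + \left(x - -3\right) = 3 + \left(x + 3\right) = 3 + \left(3 + x\right) = 6 + x$)
$p{\left(m \right)} = 2 m \left(12 + m\right)$ ($p{\left(m \right)} = \left(m - -12\right) \left(m + m\right) = \left(m + 12\right) 2 m = \left(12 + m\right) 2 m = 2 m \left(12 + m\right)$)
$p{\left(n{\left(2 \right)} \right)} + Z{\left(-5 \right)} 104 = 2 \left(6 + 2\right) \left(12 + \left(6 + 2\right)\right) - 208 = 2 \cdot 8 \left(12 + 8\right) - 208 = 2 \cdot 8 \cdot 20 - 208 = 320 - 208 = 112$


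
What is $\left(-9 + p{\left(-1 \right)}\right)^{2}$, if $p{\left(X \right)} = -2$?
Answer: $121$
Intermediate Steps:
$\left(-9 + p{\left(-1 \right)}\right)^{2} = \left(-9 - 2\right)^{2} = \left(-11\right)^{2} = 121$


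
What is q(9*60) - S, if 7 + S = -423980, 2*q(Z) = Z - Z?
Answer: 423987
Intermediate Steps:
q(Z) = 0 (q(Z) = (Z - Z)/2 = (1/2)*0 = 0)
S = -423987 (S = -7 - 423980 = -423987)
q(9*60) - S = 0 - 1*(-423987) = 0 + 423987 = 423987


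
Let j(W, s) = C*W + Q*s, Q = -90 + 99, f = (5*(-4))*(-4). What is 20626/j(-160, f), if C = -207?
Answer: 10313/16920 ≈ 0.60952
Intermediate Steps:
f = 80 (f = -20*(-4) = 80)
Q = 9
j(W, s) = -207*W + 9*s
20626/j(-160, f) = 20626/(-207*(-160) + 9*80) = 20626/(33120 + 720) = 20626/33840 = 20626*(1/33840) = 10313/16920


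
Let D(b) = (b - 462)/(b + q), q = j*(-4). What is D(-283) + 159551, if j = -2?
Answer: 8775454/55 ≈ 1.5955e+5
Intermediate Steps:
q = 8 (q = -2*(-4) = 8)
D(b) = (-462 + b)/(8 + b) (D(b) = (b - 462)/(b + 8) = (-462 + b)/(8 + b))
D(-283) + 159551 = (-462 - 283)/(8 - 283) + 159551 = -745/(-275) + 159551 = -1/275*(-745) + 159551 = 149/55 + 159551 = 8775454/55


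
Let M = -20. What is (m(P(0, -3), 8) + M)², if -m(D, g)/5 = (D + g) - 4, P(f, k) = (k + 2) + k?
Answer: 400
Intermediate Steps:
P(f, k) = 2 + 2*k (P(f, k) = (2 + k) + k = 2 + 2*k)
m(D, g) = 20 - 5*D - 5*g (m(D, g) = -5*((D + g) - 4) = -5*(-4 + D + g) = 20 - 5*D - 5*g)
(m(P(0, -3), 8) + M)² = ((20 - 5*(2 + 2*(-3)) - 5*8) - 20)² = ((20 - 5*(2 - 6) - 40) - 20)² = ((20 - 5*(-4) - 40) - 20)² = ((20 + 20 - 40) - 20)² = (0 - 20)² = (-20)² = 400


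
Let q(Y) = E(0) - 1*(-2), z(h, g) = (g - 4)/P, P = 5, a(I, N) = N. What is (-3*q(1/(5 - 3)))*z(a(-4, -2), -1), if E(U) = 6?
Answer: 24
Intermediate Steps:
z(h, g) = -4/5 + g/5 (z(h, g) = (g - 4)/5 = (-4 + g)*(1/5) = -4/5 + g/5)
q(Y) = 8 (q(Y) = 6 - 1*(-2) = 6 + 2 = 8)
(-3*q(1/(5 - 3)))*z(a(-4, -2), -1) = (-3*8)*(-4/5 + (1/5)*(-1)) = -24*(-4/5 - 1/5) = -24*(-1) = 24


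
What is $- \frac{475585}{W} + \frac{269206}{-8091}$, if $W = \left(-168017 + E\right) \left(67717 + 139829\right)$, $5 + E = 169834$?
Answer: $- \frac{11249450084083}{338089943448} \approx -33.274$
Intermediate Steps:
$E = 169829$ ($E = -5 + 169834 = 169829$)
$W = 376073352$ ($W = \left(-168017 + 169829\right) \left(67717 + 139829\right) = 1812 \cdot 207546 = 376073352$)
$- \frac{475585}{W} + \frac{269206}{-8091} = - \frac{475585}{376073352} + \frac{269206}{-8091} = \left(-475585\right) \frac{1}{376073352} + 269206 \left(- \frac{1}{8091}\right) = - \frac{475585}{376073352} - \frac{269206}{8091} = - \frac{11249450084083}{338089943448}$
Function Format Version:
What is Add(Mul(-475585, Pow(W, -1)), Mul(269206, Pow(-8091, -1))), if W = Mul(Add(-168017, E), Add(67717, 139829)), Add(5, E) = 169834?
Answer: Rational(-11249450084083, 338089943448) ≈ -33.274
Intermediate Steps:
E = 169829 (E = Add(-5, 169834) = 169829)
W = 376073352 (W = Mul(Add(-168017, 169829), Add(67717, 139829)) = Mul(1812, 207546) = 376073352)
Add(Mul(-475585, Pow(W, -1)), Mul(269206, Pow(-8091, -1))) = Add(Mul(-475585, Pow(376073352, -1)), Mul(269206, Pow(-8091, -1))) = Add(Mul(-475585, Rational(1, 376073352)), Mul(269206, Rational(-1, 8091))) = Add(Rational(-475585, 376073352), Rational(-269206, 8091)) = Rational(-11249450084083, 338089943448)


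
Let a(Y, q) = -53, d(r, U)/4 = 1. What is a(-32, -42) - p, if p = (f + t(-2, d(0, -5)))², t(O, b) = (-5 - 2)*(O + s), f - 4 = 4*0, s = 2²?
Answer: -153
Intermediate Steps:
d(r, U) = 4 (d(r, U) = 4*1 = 4)
s = 4
f = 4 (f = 4 + 4*0 = 4 + 0 = 4)
t(O, b) = -28 - 7*O (t(O, b) = (-5 - 2)*(O + 4) = -7*(4 + O) = -28 - 7*O)
p = 100 (p = (4 + (-28 - 7*(-2)))² = (4 + (-28 + 14))² = (4 - 14)² = (-10)² = 100)
a(-32, -42) - p = -53 - 1*100 = -53 - 100 = -153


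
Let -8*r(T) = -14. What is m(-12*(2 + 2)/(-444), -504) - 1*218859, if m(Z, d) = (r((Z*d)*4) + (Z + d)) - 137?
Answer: -32485725/148 ≈ -2.1950e+5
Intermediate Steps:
r(T) = 7/4 (r(T) = -1/8*(-14) = 7/4)
m(Z, d) = -541/4 + Z + d (m(Z, d) = (7/4 + (Z + d)) - 137 = (7/4 + Z + d) - 137 = -541/4 + Z + d)
m(-12*(2 + 2)/(-444), -504) - 1*218859 = (-541/4 - 12*(2 + 2)/(-444) - 504) - 1*218859 = (-541/4 - 12*4*(-1/444) - 504) - 218859 = (-541/4 - 48*(-1/444) - 504) - 218859 = (-541/4 + 4/37 - 504) - 218859 = -94593/148 - 218859 = -32485725/148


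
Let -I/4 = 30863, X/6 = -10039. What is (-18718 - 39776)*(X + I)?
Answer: 10744528884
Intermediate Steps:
X = -60234 (X = 6*(-10039) = -60234)
I = -123452 (I = -4*30863 = -123452)
(-18718 - 39776)*(X + I) = (-18718 - 39776)*(-60234 - 123452) = -58494*(-183686) = 10744528884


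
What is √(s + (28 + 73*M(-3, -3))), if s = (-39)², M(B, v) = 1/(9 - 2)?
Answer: 2*√19103/7 ≈ 39.490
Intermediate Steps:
M(B, v) = ⅐ (M(B, v) = 1/7 = ⅐)
s = 1521
√(s + (28 + 73*M(-3, -3))) = √(1521 + (28 + 73*(⅐))) = √(1521 + (28 + 73/7)) = √(1521 + 269/7) = √(10916/7) = 2*√19103/7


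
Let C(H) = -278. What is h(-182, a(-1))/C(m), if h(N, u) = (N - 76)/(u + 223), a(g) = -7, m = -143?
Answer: 43/10008 ≈ 0.0042966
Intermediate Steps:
h(N, u) = (-76 + N)/(223 + u)
h(-182, a(-1))/C(m) = ((-76 - 182)/(223 - 7))/(-278) = (-258/216)*(-1/278) = ((1/216)*(-258))*(-1/278) = -43/36*(-1/278) = 43/10008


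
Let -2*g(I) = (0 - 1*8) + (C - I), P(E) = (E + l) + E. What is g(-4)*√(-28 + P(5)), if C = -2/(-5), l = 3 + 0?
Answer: 9*I*√15/5 ≈ 6.9714*I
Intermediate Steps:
l = 3
C = ⅖ (C = -2*(-⅕) = ⅖ ≈ 0.40000)
P(E) = 3 + 2*E (P(E) = (E + 3) + E = (3 + E) + E = 3 + 2*E)
g(I) = 19/5 + I/2 (g(I) = -((0 - 1*8) + (⅖ - I))/2 = -((0 - 8) + (⅖ - I))/2 = -(-8 + (⅖ - I))/2 = -(-38/5 - I)/2 = 19/5 + I/2)
g(-4)*√(-28 + P(5)) = (19/5 + (½)*(-4))*√(-28 + (3 + 2*5)) = (19/5 - 2)*√(-28 + (3 + 10)) = 9*√(-28 + 13)/5 = 9*√(-15)/5 = 9*(I*√15)/5 = 9*I*√15/5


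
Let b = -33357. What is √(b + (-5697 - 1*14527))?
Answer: I*√53581 ≈ 231.48*I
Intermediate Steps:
√(b + (-5697 - 1*14527)) = √(-33357 + (-5697 - 1*14527)) = √(-33357 + (-5697 - 14527)) = √(-33357 - 20224) = √(-53581) = I*√53581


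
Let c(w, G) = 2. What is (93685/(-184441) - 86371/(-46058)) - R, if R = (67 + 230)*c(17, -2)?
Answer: -5034404835451/8494983578 ≈ -592.63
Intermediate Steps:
R = 594 (R = (67 + 230)*2 = 297*2 = 594)
(93685/(-184441) - 86371/(-46058)) - R = (93685/(-184441) - 86371/(-46058)) - 1*594 = (93685*(-1/184441) - 86371*(-1/46058)) - 594 = (-93685/184441 + 86371/46058) - 594 = 11615409881/8494983578 - 594 = -5034404835451/8494983578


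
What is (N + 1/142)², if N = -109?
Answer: 239537529/20164 ≈ 11879.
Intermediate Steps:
(N + 1/142)² = (-109 + 1/142)² = (-15477/142)² = 239537529/20164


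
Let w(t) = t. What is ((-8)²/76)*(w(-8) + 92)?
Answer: 1344/19 ≈ 70.737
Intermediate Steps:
((-8)²/76)*(w(-8) + 92) = ((-8)²/76)*(-8 + 92) = (64*(1/76))*84 = (16/19)*84 = 1344/19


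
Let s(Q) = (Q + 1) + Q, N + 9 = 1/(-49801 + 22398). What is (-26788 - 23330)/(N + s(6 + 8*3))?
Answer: -457794518/474985 ≈ -963.81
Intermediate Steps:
N = -246628/27403 (N = -9 + 1/(-49801 + 22398) = -9 + 1/(-27403) = -9 - 1/27403 = -246628/27403 ≈ -9.0000)
s(Q) = 1 + 2*Q (s(Q) = (1 + Q) + Q = 1 + 2*Q)
(-26788 - 23330)/(N + s(6 + 8*3)) = (-26788 - 23330)/(-246628/27403 + (1 + 2*(6 + 8*3))) = -50118/(-246628/27403 + (1 + 2*(6 + 24))) = -50118/(-246628/27403 + (1 + 2*30)) = -50118/(-246628/27403 + (1 + 60)) = -50118/(-246628/27403 + 61) = -50118/1424955/27403 = -50118*27403/1424955 = -457794518/474985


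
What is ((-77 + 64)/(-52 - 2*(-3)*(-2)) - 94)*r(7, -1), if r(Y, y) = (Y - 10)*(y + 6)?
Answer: 90045/64 ≈ 1407.0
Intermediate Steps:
r(Y, y) = (-10 + Y)*(6 + y)
((-77 + 64)/(-52 - 2*(-3)*(-2)) - 94)*r(7, -1) = ((-77 + 64)/(-52 - 2*(-3)*(-2)) - 94)*(-60 - 10*(-1) + 6*7 + 7*(-1)) = (-13/(-52 + 6*(-2)) - 94)*(-60 + 10 + 42 - 7) = (-13/(-52 - 12) - 94)*(-15) = (-13/(-64) - 94)*(-15) = (-13*(-1/64) - 94)*(-15) = (13/64 - 94)*(-15) = -6003/64*(-15) = 90045/64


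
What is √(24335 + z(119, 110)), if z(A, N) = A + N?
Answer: 2*√6141 ≈ 156.73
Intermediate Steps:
√(24335 + z(119, 110)) = √(24335 + (119 + 110)) = √(24335 + 229) = √24564 = 2*√6141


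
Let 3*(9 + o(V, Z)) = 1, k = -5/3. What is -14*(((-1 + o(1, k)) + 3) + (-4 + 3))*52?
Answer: 16744/3 ≈ 5581.3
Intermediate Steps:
k = -5/3 (k = -5*⅓ = -5/3 ≈ -1.6667)
o(V, Z) = -26/3 (o(V, Z) = -9 + (⅓)*1 = -9 + ⅓ = -26/3)
-14*(((-1 + o(1, k)) + 3) + (-4 + 3))*52 = -14*(((-1 - 26/3) + 3) + (-4 + 3))*52 = -14*((-29/3 + 3) - 1)*52 = -14*(-20/3 - 1)*52 = -14*(-23/3)*52 = (322/3)*52 = 16744/3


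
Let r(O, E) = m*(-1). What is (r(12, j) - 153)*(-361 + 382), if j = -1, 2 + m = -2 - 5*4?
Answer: -2709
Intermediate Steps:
m = -24 (m = -2 + (-2 - 5*4) = -2 + (-2 - 20) = -2 - 22 = -24)
r(O, E) = 24 (r(O, E) = -24*(-1) = 24)
(r(12, j) - 153)*(-361 + 382) = (24 - 153)*(-361 + 382) = -129*21 = -2709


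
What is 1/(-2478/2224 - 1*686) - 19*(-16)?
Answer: 232276472/764071 ≈ 304.00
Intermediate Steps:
1/(-2478/2224 - 1*686) - 19*(-16) = 1/(-2478*1/2224 - 686) + 304 = 1/(-1239/1112 - 686) + 304 = 1/(-764071/1112) + 304 = -1112/764071 + 304 = 232276472/764071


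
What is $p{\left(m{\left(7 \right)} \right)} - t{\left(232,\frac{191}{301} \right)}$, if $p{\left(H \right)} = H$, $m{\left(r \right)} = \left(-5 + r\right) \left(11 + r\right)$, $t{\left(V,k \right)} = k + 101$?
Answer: $- \frac{19756}{301} \approx -65.635$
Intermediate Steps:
$t{\left(V,k \right)} = 101 + k$
$p{\left(m{\left(7 \right)} \right)} - t{\left(232,\frac{191}{301} \right)} = \left(-55 + 7^{2} + 6 \cdot 7\right) - \left(101 + \frac{191}{301}\right) = \left(-55 + 49 + 42\right) - \left(101 + 191 \cdot \frac{1}{301}\right) = 36 - \left(101 + \frac{191}{301}\right) = 36 - \frac{30592}{301} = - \frac{19756}{301}$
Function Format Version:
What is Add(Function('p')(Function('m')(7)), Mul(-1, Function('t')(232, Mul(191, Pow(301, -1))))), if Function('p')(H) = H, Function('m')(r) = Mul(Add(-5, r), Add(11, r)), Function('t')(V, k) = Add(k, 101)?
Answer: Rational(-19756, 301) ≈ -65.635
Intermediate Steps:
Function('t')(V, k) = Add(101, k)
Add(Function('p')(Function('m')(7)), Mul(-1, Function('t')(232, Mul(191, Pow(301, -1))))) = Add(Add(-55, Pow(7, 2), Mul(6, 7)), Mul(-1, Add(101, Mul(191, Pow(301, -1))))) = Add(Add(-55, 49, 42), Mul(-1, Add(101, Mul(191, Rational(1, 301))))) = Add(36, Mul(-1, Add(101, Rational(191, 301)))) = Add(36, Mul(-1, Rational(30592, 301))) = Add(36, Rational(-30592, 301)) = Rational(-19756, 301)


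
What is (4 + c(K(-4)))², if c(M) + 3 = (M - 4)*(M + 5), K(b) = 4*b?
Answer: 48841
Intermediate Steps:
c(M) = -3 + (-4 + M)*(5 + M) (c(M) = -3 + (M - 4)*(M + 5) = -3 + (-4 + M)*(5 + M))
(4 + c(K(-4)))² = (4 + (-23 + 4*(-4) + (4*(-4))²))² = (4 + (-23 - 16 + (-16)²))² = (4 + (-23 - 16 + 256))² = (4 + 217)² = 221² = 48841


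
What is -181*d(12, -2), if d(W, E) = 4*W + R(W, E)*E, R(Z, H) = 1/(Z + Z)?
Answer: -104075/12 ≈ -8672.9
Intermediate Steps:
R(Z, H) = 1/(2*Z)
d(W, E) = 4*W + E/(2*W) (d(W, E) = 4*W + (1/(2*W))*E = 4*W + E/(2*W))
-181*d(12, -2) = -181*(4*12 + (½)*(-2)/12) = -181*(48 + (½)*(-2)*(1/12)) = -181*(48 - 1/12) = -181*575/12 = -104075/12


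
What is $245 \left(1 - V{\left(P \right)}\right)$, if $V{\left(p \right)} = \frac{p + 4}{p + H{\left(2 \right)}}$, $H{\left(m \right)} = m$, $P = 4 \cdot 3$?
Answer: $-35$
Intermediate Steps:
$P = 12$
$V{\left(p \right)} = \frac{4 + p}{2 + p}$ ($V{\left(p \right)} = \frac{p + 4}{p + 2} = \frac{4 + p}{2 + p}$)
$245 \left(1 - V{\left(P \right)}\right) = 245 \left(1 - \frac{4 + 12}{2 + 12}\right) = 245 \left(1 - \frac{1}{14} \cdot 16\right) = 245 \left(1 - \frac{8}{7}\right) = 245 \left(- \frac{1}{7}\right) = -35$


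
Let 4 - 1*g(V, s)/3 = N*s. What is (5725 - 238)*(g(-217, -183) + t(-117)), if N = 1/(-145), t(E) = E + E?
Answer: -179638893/145 ≈ -1.2389e+6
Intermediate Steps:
t(E) = 2*E
N = -1/145 ≈ -0.0068966
g(V, s) = 12 + 3*s/145 (g(V, s) = 12 - (-3)*s/145 = 12 + 3*s/145)
(5725 - 238)*(g(-217, -183) + t(-117)) = (5725 - 238)*((12 + (3/145)*(-183)) + 2*(-117)) = 5487*((12 - 549/145) - 234) = 5487*(1191/145 - 234) = 5487*(-32739/145) = -179638893/145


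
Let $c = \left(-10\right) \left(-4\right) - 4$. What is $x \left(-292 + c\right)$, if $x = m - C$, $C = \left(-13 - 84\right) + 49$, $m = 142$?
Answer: $-48640$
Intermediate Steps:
$C = -48$ ($C = -97 + 49 = -48$)
$c = 36$ ($c = 40 - 4 = 36$)
$x = 190$ ($x = 142 - -48 = 142 + 48 = 190$)
$x \left(-292 + c\right) = 190 \left(-292 + 36\right) = 190 \left(-256\right) = -48640$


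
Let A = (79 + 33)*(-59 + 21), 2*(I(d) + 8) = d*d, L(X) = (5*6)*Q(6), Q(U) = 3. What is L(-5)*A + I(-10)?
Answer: -382998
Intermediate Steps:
L(X) = 90 (L(X) = (5*6)*3 = 30*3 = 90)
I(d) = -8 + d²/2 (I(d) = -8 + (d*d)/2 = -8 + d²/2)
A = -4256 (A = 112*(-38) = -4256)
L(-5)*A + I(-10) = 90*(-4256) + (-8 + (½)*(-10)²) = -383040 + (-8 + (½)*100) = -383040 + (-8 + 50) = -383040 + 42 = -382998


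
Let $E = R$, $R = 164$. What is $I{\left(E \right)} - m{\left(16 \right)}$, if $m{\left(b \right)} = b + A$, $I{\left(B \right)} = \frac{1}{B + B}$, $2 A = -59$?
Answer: $\frac{4429}{328} \approx 13.503$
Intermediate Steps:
$A = - \frac{59}{2}$ ($A = \frac{1}{2} \left(-59\right) = - \frac{59}{2} \approx -29.5$)
$E = 164$
$I{\left(B \right)} = \frac{1}{2 B}$
$m{\left(b \right)} = - \frac{59}{2} + b$ ($m{\left(b \right)} = b - \frac{59}{2} = - \frac{59}{2} + b$)
$I{\left(E \right)} - m{\left(16 \right)} = \frac{1}{2 \cdot 164} - \left(- \frac{59}{2} + 16\right) = \frac{1}{2} \cdot \frac{1}{164} - - \frac{27}{2} = \frac{1}{328} + \frac{27}{2} = \frac{4429}{328}$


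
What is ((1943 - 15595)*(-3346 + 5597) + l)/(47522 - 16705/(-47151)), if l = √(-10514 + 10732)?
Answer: -111460074804/172363579 + 3627*√218/172363579 ≈ -646.66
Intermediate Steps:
l = √218 ≈ 14.765
((1943 - 15595)*(-3346 + 5597) + l)/(47522 - 16705/(-47151)) = ((1943 - 15595)*(-3346 + 5597) + √218)/(47522 - 16705/(-47151)) = (-13652*2251 + √218)/(47522 - 16705*(-1/47151)) = (-30730652 + √218)/(47522 + 1285/3627) = (-30730652 + √218)/(172363579/3627) = (-30730652 + √218)*(3627/172363579) = -111460074804/172363579 + 3627*√218/172363579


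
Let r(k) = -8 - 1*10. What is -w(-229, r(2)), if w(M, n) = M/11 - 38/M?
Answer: 52023/2519 ≈ 20.652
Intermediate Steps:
r(k) = -18 (r(k) = -8 - 10 = -18)
w(M, n) = -38/M + M/11 (w(M, n) = M*(1/11) - 38/M = M/11 - 38/M = -38/M + M/11)
-w(-229, r(2)) = -(-38/(-229) + (1/11)*(-229)) = -(-38*(-1/229) - 229/11) = -(38/229 - 229/11) = -1*(-52023/2519) = 52023/2519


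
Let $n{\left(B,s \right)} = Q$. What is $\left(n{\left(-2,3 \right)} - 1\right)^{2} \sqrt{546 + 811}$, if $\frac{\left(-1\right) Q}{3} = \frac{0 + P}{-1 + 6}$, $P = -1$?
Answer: $\frac{4 \sqrt{1357}}{25} \approx 5.894$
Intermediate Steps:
$Q = \frac{3}{5}$ ($Q = - 3 \frac{0 - 1}{-1 + 6} = - 3 \left(- \frac{1}{5}\right) = - 3 \left(\left(-1\right) \frac{1}{5}\right) = \left(-3\right) \left(- \frac{1}{5}\right) = \frac{3}{5} \approx 0.6$)
$n{\left(B,s \right)} = \frac{3}{5}$
$\left(n{\left(-2,3 \right)} - 1\right)^{2} \sqrt{546 + 811} = \left(\frac{3}{5} - 1\right)^{2} \sqrt{546 + 811} = \left(- \frac{2}{5}\right)^{2} \sqrt{1357} = \frac{4 \sqrt{1357}}{25}$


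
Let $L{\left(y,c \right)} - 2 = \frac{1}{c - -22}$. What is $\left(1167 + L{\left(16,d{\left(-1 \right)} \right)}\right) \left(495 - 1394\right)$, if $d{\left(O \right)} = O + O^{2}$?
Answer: $- \frac{23121381}{22} \approx -1.051 \cdot 10^{6}$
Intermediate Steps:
$L{\left(y,c \right)} = 2 + \frac{1}{22 + c}$ ($L{\left(y,c \right)} = 2 + \frac{1}{c - -22} = 2 + \frac{1}{c + 22} = 2 + \frac{1}{22 + c}$)
$\left(1167 + L{\left(16,d{\left(-1 \right)} \right)}\right) \left(495 - 1394\right) = \left(1167 + \frac{45 + 2 \left(- (1 - 1)\right)}{22 - \left(1 - 1\right)}\right) \left(495 - 1394\right) = \left(1167 + \frac{45 + 2 \left(\left(-1\right) 0\right)}{22 - 0}\right) \left(-899\right) = \left(1167 + \frac{45 + 2 \cdot 0}{22 + 0}\right) \left(-899\right) = \left(1167 + \frac{45 + 0}{22}\right) \left(-899\right) = \left(1167 + \frac{1}{22} \cdot 45\right) \left(-899\right) = \left(1167 + \frac{45}{22}\right) \left(-899\right) = \frac{25719}{22} \left(-899\right) = - \frac{23121381}{22}$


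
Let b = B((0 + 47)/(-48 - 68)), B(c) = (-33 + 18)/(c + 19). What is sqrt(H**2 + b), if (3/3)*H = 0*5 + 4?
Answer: 2*sqrt(1963589)/719 ≈ 3.8979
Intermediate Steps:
H = 4 (H = 0*5 + 4 = 0 + 4 = 4)
B(c) = -15/(19 + c)
b = -580/719 (b = -15/(19 + (0 + 47)/(-48 - 68)) = -15/(19 + 47/(-116)) = -15/(19 + 47*(-1/116)) = -15/(19 - 47/116) = -15/2157/116 = -15*116/2157 = -580/719 ≈ -0.80668)
sqrt(H**2 + b) = sqrt(4**2 - 580/719) = sqrt(16 - 580/719) = sqrt(10924/719) = 2*sqrt(1963589)/719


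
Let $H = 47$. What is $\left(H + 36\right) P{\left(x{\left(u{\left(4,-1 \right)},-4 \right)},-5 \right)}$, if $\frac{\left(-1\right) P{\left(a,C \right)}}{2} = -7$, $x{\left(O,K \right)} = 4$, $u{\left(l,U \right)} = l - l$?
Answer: $1162$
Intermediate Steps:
$u{\left(l,U \right)} = 0$
$P{\left(a,C \right)} = 14$ ($P{\left(a,C \right)} = \left(-2\right) \left(-7\right) = 14$)
$\left(H + 36\right) P{\left(x{\left(u{\left(4,-1 \right)},-4 \right)},-5 \right)} = \left(47 + 36\right) 14 = 83 \cdot 14 = 1162$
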